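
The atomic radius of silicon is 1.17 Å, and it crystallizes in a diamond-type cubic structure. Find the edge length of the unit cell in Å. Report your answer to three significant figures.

5.40 Å

In a diamond cubic lattice, nearest neighbors lie along the body diagonal with √3·a = 8r.
a = 8r/√3 = 8 × 1.17 / 1.7321 = 5.40 Å.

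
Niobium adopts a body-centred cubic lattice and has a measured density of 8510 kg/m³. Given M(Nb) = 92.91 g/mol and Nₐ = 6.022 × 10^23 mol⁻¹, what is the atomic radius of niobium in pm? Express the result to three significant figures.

For a BCC cell (Z = 2), a³ = Z·M/(N_A·ρ) = 2 × 92.91 / (6.022 × 10²³ × 8.510) = 3.626 × 10^-23 cm³, so a = 3.310 × 10^-8 cm = 331.0 pm.
Atoms touch along the body diagonal, so √3·a = 4r, so r = 0.4330 × a = 143 pm.

143 pm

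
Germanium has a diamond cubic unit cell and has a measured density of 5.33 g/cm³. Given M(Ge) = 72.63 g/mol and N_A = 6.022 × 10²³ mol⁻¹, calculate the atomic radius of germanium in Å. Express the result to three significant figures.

For a diamond cubic cell (Z = 8), a³ = Z·M/(N_A·ρ) = 8 × 72.63 / (6.022 × 10²³ × 5.330) = 1.810 × 10^-22 cm³, so a = 5.657 × 10^-8 cm = 5.657 Å.
Nearest neighbors lie along the body diagonal with √3·a = 8r, so r = 0.2165 × a = 1.22 Å.

1.22 Å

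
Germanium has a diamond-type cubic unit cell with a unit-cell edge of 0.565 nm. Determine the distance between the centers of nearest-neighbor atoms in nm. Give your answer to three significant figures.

0.245 nm

In a diamond cubic structure, nearest neighbors lie along the body diagonal with √3·a = 8r; the nearest-neighbor distance equals 2r = 0.4330·a.
d = 0.4330 × 0.565 = 0.245 nm.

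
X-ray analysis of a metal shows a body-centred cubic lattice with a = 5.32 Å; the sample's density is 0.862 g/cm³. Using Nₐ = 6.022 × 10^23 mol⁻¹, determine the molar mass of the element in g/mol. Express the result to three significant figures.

39.1 g/mol

A BCC cell has Z = 2 atoms; a = 5.320 × 10^-8 cm.
M = ρ·N_A·a³/Z = 0.862 × 6.022 × 10²³ × 1.506 × 10^-22 / 2 = 39.1 g/mol.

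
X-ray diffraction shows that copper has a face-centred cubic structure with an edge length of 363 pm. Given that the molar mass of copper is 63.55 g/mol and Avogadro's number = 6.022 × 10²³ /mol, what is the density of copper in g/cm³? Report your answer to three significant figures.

8.83 g/cm³

An FCC unit cell contains Z = 4 atoms.
Cell volume: a³ = (363 pm)³ = (3.630 × 10^-8 cm)³ = 4.783 × 10^-23 cm³.
ρ = Z·M/(N_A·a³) = 4 × 63.55 / (6.022 × 10²³ × 4.783 × 10^-23) = 8.825 g/cm³.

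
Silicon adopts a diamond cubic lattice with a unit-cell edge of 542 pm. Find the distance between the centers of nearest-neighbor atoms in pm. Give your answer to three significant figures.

235 pm

In a diamond cubic structure, nearest neighbors lie along the body diagonal with √3·a = 8r; the nearest-neighbor distance equals 2r = 0.4330·a.
d = 0.4330 × 542 = 235 pm.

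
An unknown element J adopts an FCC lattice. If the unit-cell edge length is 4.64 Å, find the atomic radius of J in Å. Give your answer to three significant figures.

In an FCC lattice, atoms touch along the face diagonal, so √2·a = 4r.
r = √2·a/4 = 1.4142 × 4.64 / 4 = 1.64 Å.

1.64 Å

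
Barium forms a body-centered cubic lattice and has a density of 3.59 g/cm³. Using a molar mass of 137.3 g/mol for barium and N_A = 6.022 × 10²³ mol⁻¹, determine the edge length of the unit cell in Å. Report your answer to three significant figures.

With Z = 2 atoms per BCC cell, a³ = Z·M/(N_A·ρ) = 2 × 137.3 / (6.022 × 10²³ × 3.590 g/cm³) = 1.270 × 10^-22 cm³.
a = (1.270 × 10^-22)^(1/3) = 5.027 × 10^-8 cm = 5.03 Å.

5.03 Å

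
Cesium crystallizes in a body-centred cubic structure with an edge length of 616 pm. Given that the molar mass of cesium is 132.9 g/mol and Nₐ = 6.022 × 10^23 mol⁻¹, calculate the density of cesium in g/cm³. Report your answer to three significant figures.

A BCC unit cell contains Z = 2 atoms.
Cell volume: a³ = (616 pm)³ = (6.160 × 10^-8 cm)³ = 2.337 × 10^-22 cm³.
ρ = Z·M/(N_A·a³) = 2 × 132.9 / (6.022 × 10²³ × 2.337 × 10^-22) = 1.888 g/cm³.

1.89 g/cm³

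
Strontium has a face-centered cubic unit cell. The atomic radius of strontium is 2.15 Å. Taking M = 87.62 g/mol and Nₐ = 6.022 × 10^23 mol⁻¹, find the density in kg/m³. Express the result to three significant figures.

In an FCC lattice, atoms touch along the face diagonal, so √2·a = 4r, giving a = 6.081 Å = 6.081 × 10^-8 cm.
With Z = 4, ρ = Z·M/(N_A·a³) = 4 × 87.62 / (6.022 × 10²³ × 2.249 × 10^-22) = 2.588 g/cm³ = 2590 kg/m³.

2590 kg/m³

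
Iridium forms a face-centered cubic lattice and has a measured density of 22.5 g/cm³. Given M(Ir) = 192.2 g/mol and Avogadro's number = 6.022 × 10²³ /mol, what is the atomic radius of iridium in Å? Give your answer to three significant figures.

For an FCC cell (Z = 4), a³ = Z·M/(N_A·ρ) = 4 × 192.2 / (6.022 × 10²³ × 22.50) = 5.674 × 10^-23 cm³, so a = 3.843 × 10^-8 cm = 3.843 Å.
Atoms touch along the face diagonal, so √2·a = 4r, so r = 0.3536 × a = 1.36 Å.

1.36 Å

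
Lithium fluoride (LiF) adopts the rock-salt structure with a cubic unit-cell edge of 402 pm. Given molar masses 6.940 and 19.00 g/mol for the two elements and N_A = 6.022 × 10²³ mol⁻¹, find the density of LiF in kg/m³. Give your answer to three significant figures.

The rock-salt structure contains Z = 4 formula units per cell; M(LiF) = 6.940 + 19.00 = 25.94 g/mol.
a³ = (4.020 × 10^-8 cm)³ = 6.496 × 10^-23 cm³.
ρ = 4 × 25.94 / (6.022 × 10²³ × 6.496 × 10^-23) = 2.652 g/cm³ = 2650 kg/m³.

2650 kg/m³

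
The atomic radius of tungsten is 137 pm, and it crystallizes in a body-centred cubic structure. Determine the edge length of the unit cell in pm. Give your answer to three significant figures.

In a BCC lattice, atoms touch along the body diagonal, so √3·a = 4r.
a = 4r/√3 = 4 × 137 / 1.7321 = 316 pm.

316 pm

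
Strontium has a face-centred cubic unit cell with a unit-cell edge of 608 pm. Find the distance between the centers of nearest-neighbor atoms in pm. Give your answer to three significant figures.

430 pm

In an FCC structure, atoms touch along the face diagonal, so √2·a = 4r; the nearest-neighbor distance equals 2r = 0.7071·a.
d = 0.7071 × 608 = 430 pm.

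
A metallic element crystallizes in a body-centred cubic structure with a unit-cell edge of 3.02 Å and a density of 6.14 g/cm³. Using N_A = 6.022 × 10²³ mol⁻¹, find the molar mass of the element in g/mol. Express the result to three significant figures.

A BCC cell has Z = 2 atoms; a = 3.020 × 10^-8 cm.
M = ρ·N_A·a³/Z = 6.14 × 6.022 × 10²³ × 2.754 × 10^-23 / 2 = 50.9 g/mol.

50.9 g/mol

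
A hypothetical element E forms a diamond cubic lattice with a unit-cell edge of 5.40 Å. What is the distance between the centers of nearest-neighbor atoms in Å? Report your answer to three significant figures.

2.34 Å

In a diamond cubic structure, nearest neighbors lie along the body diagonal with √3·a = 8r; the nearest-neighbor distance equals 2r = 0.4330·a.
d = 0.4330 × 5.40 = 2.34 Å.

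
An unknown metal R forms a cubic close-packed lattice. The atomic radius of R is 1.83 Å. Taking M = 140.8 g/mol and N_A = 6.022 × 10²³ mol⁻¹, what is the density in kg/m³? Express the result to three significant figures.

6740 kg/m³

In an FCC lattice, atoms touch along the face diagonal, so √2·a = 4r, giving a = 5.176 Å = 5.176 × 10^-8 cm.
With Z = 4, ρ = Z·M/(N_A·a³) = 4 × 140.8 / (6.022 × 10²³ × 1.387 × 10^-22) = 6.744 g/cm³ = 6740 kg/m³.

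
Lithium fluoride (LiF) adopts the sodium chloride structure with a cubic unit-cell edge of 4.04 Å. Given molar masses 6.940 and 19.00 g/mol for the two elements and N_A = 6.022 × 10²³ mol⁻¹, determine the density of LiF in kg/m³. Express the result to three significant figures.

2610 kg/m³

The sodium chloride structure contains Z = 4 formula units per cell; M(LiF) = 6.940 + 19.00 = 25.94 g/mol.
a³ = (4.040 × 10^-8 cm)³ = 6.594 × 10^-23 cm³.
ρ = 4 × 25.94 / (6.022 × 10²³ × 6.594 × 10^-23) = 2.613 g/cm³ = 2610 kg/m³.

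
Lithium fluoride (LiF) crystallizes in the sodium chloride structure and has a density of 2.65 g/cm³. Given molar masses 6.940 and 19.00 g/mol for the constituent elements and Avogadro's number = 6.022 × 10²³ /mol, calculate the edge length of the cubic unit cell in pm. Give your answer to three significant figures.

402 pm

M(LiF) = 25.94 g/mol; Z = 4 formula units per cell.
a³ = Z·M/(N_A·ρ) = 4 × 25.94 / (6.022 × 10²³ × 2.65) = 6.502 × 10^-23 cm³, so a = 4.021 × 10^-8 cm = 402 pm.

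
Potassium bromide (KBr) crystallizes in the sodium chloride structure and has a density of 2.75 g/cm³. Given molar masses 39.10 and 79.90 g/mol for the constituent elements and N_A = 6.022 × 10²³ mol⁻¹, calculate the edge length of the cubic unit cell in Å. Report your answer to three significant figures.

6.60 Å

M(KBr) = 119.0 g/mol; Z = 4 formula units per cell.
a³ = Z·M/(N_A·ρ) = 4 × 119.0 / (6.022 × 10²³ × 2.75) = 2.874 × 10^-22 cm³, so a = 6.600 × 10^-8 cm = 6.60 Å.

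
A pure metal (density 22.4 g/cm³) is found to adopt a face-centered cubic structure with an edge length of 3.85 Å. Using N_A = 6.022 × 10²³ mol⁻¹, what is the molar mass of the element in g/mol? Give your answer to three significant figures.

192 g/mol

An FCC cell has Z = 4 atoms; a = 3.850 × 10^-8 cm.
M = ρ·N_A·a³/Z = 22.4 × 6.022 × 10²³ × 5.707 × 10^-23 / 4 = 192 g/mol.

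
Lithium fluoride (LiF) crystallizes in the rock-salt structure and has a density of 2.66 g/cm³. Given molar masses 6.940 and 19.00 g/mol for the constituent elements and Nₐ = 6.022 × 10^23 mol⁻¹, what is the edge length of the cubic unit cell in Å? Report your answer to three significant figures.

4.02 Å

M(LiF) = 25.94 g/mol; Z = 4 formula units per cell.
a³ = Z·M/(N_A·ρ) = 4 × 25.94 / (6.022 × 10²³ × 2.66) = 6.478 × 10^-23 cm³, so a = 4.016 × 10^-8 cm = 4.02 Å.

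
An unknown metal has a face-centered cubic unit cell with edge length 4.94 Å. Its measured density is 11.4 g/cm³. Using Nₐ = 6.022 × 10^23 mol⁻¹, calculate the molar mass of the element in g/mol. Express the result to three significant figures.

207 g/mol

An FCC cell has Z = 4 atoms; a = 4.940 × 10^-8 cm.
M = ρ·N_A·a³/Z = 11.4 × 6.022 × 10²³ × 1.206 × 10^-22 / 4 = 207 g/mol.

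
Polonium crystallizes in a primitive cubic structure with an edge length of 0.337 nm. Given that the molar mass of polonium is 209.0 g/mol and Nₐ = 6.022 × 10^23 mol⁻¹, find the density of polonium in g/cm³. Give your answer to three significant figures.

A simple cubic unit cell contains Z = 1 atom.
Cell volume: a³ = (0.337 nm)³ = (3.370 × 10^-8 cm)³ = 3.827 × 10^-23 cm³.
ρ = Z·M/(N_A·a³) = 1 × 209.0 / (6.022 × 10²³ × 3.827 × 10^-23) = 9.068 g/cm³.

9.07 g/cm³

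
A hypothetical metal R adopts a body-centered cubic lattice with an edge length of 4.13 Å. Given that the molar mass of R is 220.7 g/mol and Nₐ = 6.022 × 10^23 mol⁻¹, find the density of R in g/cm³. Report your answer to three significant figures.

A BCC unit cell contains Z = 2 atoms.
Cell volume: a³ = (4.13 Å)³ = (4.130 × 10^-8 cm)³ = 7.044 × 10^-23 cm³.
ρ = Z·M/(N_A·a³) = 2 × 220.7 / (6.022 × 10²³ × 7.044 × 10^-23) = 10.40 g/cm³.

10.4 g/cm³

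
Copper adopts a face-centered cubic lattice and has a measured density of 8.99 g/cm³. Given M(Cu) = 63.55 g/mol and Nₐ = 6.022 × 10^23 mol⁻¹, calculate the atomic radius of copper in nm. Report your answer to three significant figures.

0.128 nm

For an FCC cell (Z = 4), a³ = Z·M/(N_A·ρ) = 4 × 63.55 / (6.022 × 10²³ × 8.990) = 4.695 × 10^-23 cm³, so a = 3.608 × 10^-8 cm = 0.3608 nm.
Atoms touch along the face diagonal, so √2·a = 4r, so r = 0.3536 × a = 0.128 nm.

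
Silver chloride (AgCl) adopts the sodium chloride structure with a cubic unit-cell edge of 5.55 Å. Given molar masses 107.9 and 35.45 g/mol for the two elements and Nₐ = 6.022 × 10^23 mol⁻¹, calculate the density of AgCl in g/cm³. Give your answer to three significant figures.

The sodium chloride structure contains Z = 4 formula units per cell; M(AgCl) = 107.9 + 35.45 = 143.35 g/mol.
a³ = (5.550 × 10^-8 cm)³ = 1.710 × 10^-22 cm³.
ρ = 4 × 143.35 / (6.022 × 10²³ × 1.710 × 10^-22) = 5.570 g/cm³.

5.57 g/cm³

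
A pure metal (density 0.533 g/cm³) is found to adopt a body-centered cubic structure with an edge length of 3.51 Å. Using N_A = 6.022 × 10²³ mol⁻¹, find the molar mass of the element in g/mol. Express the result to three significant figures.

A BCC cell has Z = 2 atoms; a = 3.510 × 10^-8 cm.
M = ρ·N_A·a³/Z = 0.533 × 6.022 × 10²³ × 4.324 × 10^-23 / 2 = 6.94 g/mol.

6.94 g/mol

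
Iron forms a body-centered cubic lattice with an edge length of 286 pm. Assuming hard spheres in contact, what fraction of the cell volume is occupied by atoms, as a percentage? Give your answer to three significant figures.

68.0%

In a BCC lattice atoms touch along the body diagonal, so √3·a = 4r, so r = 0.4330a = 123.8 pm.
Packing fraction = Z·(4/3)πr³ / a³ = 2 × (4/3)π × (123.8)³ / (286)³ = 0.6802 = 68.0%.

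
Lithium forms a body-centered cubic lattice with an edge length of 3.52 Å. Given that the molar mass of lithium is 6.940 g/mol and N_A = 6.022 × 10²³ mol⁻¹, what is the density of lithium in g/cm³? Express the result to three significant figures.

0.528 g/cm³

A BCC unit cell contains Z = 2 atoms.
Cell volume: a³ = (3.52 Å)³ = (3.520 × 10^-8 cm)³ = 4.361 × 10^-23 cm³.
ρ = Z·M/(N_A·a³) = 2 × 6.940 / (6.022 × 10²³ × 4.361 × 10^-23) = 0.5285 g/cm³.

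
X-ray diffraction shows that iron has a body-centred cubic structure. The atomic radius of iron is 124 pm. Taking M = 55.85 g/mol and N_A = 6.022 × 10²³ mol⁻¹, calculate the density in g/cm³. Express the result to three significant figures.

In a BCC lattice, atoms touch along the body diagonal, so √3·a = 4r, giving a = 286.4 pm = 2.864 × 10^-8 cm.
With Z = 2, ρ = Z·M/(N_A·a³) = 2 × 55.85 / (6.022 × 10²³ × 2.348 × 10^-23) = 7.899 g/cm³.

7.90 g/cm³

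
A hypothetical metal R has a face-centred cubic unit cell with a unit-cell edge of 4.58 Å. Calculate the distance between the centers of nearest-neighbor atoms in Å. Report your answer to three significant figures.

In an FCC structure, atoms touch along the face diagonal, so √2·a = 4r; the nearest-neighbor distance equals 2r = 0.7071·a.
d = 0.7071 × 4.58 = 3.24 Å.

3.24 Å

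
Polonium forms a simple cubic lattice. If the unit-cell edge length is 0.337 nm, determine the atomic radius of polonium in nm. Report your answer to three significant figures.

0.169 nm

In a simple cubic lattice, atoms touch along the cell edge, so a = 2r.
r = a/2 = 0.337/2 = 0.169 nm.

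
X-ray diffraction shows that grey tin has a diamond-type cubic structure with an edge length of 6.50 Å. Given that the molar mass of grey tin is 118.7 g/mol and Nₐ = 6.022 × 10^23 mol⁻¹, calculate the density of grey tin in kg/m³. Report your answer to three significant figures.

A diamond cubic unit cell contains Z = 8 atoms.
Cell volume: a³ = (6.50 Å)³ = (6.500 × 10^-8 cm)³ = 2.746 × 10^-22 cm³.
ρ = Z·M/(N_A·a³) = 8 × 118.7 / (6.022 × 10²³ × 2.746 × 10^-22) = 5.742 g/cm³ = 5740 kg/m³.

5740 kg/m³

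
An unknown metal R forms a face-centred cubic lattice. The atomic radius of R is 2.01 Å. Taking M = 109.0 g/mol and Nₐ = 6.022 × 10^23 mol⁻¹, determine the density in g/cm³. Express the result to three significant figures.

3.94 g/cm³

In an FCC lattice, atoms touch along the face diagonal, so √2·a = 4r, giving a = 5.685 Å = 5.685 × 10^-8 cm.
With Z = 4, ρ = Z·M/(N_A·a³) = 4 × 109.0 / (6.022 × 10²³ × 1.837 × 10^-22) = 3.940 g/cm³.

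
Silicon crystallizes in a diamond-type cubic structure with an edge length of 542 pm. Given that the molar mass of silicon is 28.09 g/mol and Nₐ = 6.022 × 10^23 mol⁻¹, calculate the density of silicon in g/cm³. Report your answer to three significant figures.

A diamond cubic unit cell contains Z = 8 atoms.
Cell volume: a³ = (542 pm)³ = (5.420 × 10^-8 cm)³ = 1.592 × 10^-22 cm³.
ρ = Z·M/(N_A·a³) = 8 × 28.09 / (6.022 × 10²³ × 1.592 × 10^-22) = 2.344 g/cm³.

2.34 g/cm³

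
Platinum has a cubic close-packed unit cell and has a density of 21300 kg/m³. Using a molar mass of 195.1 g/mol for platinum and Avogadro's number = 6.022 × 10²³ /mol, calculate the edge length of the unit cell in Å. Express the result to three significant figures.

With Z = 4 atoms per FCC cell, a³ = Z·M/(N_A·ρ) = 4 × 195.1 / (6.022 × 10²³ × 21.30 g/cm³) = 6.084 × 10^-23 cm³.
a = (6.084 × 10^-23)^(1/3) = 3.933 × 10^-8 cm = 3.93 Å.

3.93 Å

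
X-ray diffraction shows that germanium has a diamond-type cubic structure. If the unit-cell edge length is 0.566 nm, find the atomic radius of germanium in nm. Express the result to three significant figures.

0.123 nm

In a diamond cubic lattice, nearest neighbors lie along the body diagonal with √3·a = 8r.
r = √3·a/8 = 1.7321 × 0.566 / 8 = 0.123 nm.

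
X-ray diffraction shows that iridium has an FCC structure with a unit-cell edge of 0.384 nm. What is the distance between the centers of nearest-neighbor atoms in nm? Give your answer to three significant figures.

In an FCC structure, atoms touch along the face diagonal, so √2·a = 4r; the nearest-neighbor distance equals 2r = 0.7071·a.
d = 0.7071 × 0.384 = 0.272 nm.

0.272 nm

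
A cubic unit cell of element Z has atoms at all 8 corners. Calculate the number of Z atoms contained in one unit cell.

1

Corner atoms are shared by 8 cells (1/8 each).
Net atoms = 8 × 1/8 = 1 = 1.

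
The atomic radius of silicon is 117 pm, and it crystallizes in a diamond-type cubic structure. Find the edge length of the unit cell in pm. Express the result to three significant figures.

540 pm

In a diamond cubic lattice, nearest neighbors lie along the body diagonal with √3·a = 8r.
a = 8r/√3 = 8 × 117 / 1.7321 = 540 pm.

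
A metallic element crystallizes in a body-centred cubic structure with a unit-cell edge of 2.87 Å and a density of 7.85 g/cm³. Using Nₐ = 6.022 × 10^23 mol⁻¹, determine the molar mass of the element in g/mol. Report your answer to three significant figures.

A BCC cell has Z = 2 atoms; a = 2.870 × 10^-8 cm.
M = ρ·N_A·a³/Z = 7.85 × 6.022 × 10²³ × 2.364 × 10^-23 / 2 = 55.9 g/mol.

55.9 g/mol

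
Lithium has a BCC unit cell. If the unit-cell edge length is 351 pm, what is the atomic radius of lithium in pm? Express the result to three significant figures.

In a BCC lattice, atoms touch along the body diagonal, so √3·a = 4r.
r = √3·a/4 = 1.7321 × 351 / 4 = 152 pm.

152 pm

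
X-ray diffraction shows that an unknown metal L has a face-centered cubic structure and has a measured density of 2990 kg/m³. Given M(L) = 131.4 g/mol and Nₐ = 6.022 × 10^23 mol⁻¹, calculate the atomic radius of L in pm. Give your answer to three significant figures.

235 pm

For an FCC cell (Z = 4), a³ = Z·M/(N_A·ρ) = 4 × 131.4 / (6.022 × 10²³ × 2.990) = 2.919 × 10^-22 cm³, so a = 6.634 × 10^-8 cm = 663.4 pm.
Atoms touch along the face diagonal, so √2·a = 4r, so r = 0.3536 × a = 235 pm.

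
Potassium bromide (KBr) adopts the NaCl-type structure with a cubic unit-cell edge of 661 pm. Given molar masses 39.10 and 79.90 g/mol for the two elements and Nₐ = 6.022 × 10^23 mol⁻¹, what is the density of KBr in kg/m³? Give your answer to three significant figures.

The NaCl-type structure contains Z = 4 formula units per cell; M(KBr) = 39.10 + 79.90 = 119.0 g/mol.
a³ = (6.610 × 10^-8 cm)³ = 2.888 × 10^-22 cm³.
ρ = 4 × 119.0 / (6.022 × 10²³ × 2.888 × 10^-22) = 2.737 g/cm³ = 2740 kg/m³.

2740 kg/m³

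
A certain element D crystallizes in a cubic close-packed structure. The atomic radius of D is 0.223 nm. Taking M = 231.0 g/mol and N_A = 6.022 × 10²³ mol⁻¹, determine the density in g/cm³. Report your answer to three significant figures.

6.11 g/cm³

In an FCC lattice, atoms touch along the face diagonal, so √2·a = 4r, giving a = 0.6307 nm = 6.307 × 10^-8 cm.
With Z = 4, ρ = Z·M/(N_A·a³) = 4 × 231.0 / (6.022 × 10²³ × 2.509 × 10^-22) = 6.115 g/cm³.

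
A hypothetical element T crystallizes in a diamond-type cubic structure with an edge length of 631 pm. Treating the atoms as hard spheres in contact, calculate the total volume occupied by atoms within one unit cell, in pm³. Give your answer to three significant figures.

8.54 × 10^7 pm³

In a diamond cubic lattice nearest neighbors lie along the body diagonal with √3·a = 8r, so r = 0.2165a = 136.6 pm.
V_atoms = Z × (4/3)πr³ = 8 × (4/3)π × (136.6)³ = 8.54 × 10^7 pm³.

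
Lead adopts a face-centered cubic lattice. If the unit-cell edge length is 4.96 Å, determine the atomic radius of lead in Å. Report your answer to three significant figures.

In an FCC lattice, atoms touch along the face diagonal, so √2·a = 4r.
r = √2·a/4 = 1.4142 × 4.96 / 4 = 1.75 Å.

1.75 Å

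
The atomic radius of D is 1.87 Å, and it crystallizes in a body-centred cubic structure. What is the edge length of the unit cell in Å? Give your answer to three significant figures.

4.32 Å

In a BCC lattice, atoms touch along the body diagonal, so √3·a = 4r.
a = 4r/√3 = 4 × 1.87 / 1.7321 = 4.32 Å.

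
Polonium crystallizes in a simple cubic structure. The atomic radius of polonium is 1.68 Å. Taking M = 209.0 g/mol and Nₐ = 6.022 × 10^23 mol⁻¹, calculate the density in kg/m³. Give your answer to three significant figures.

In a simple cubic lattice, atoms touch along the cell edge, so a = 2r, giving a = 3.360 Å = 3.360 × 10^-8 cm.
With Z = 1, ρ = Z·M/(N_A·a³) = 1 × 209.0 / (6.022 × 10²³ × 3.793 × 10^-23) = 9.149 g/cm³ = 9150 kg/m³.

9150 kg/m³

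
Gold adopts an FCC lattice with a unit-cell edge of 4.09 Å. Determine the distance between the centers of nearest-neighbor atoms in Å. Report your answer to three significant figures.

2.89 Å

In an FCC structure, atoms touch along the face diagonal, so √2·a = 4r; the nearest-neighbor distance equals 2r = 0.7071·a.
d = 0.7071 × 4.09 = 2.89 Å.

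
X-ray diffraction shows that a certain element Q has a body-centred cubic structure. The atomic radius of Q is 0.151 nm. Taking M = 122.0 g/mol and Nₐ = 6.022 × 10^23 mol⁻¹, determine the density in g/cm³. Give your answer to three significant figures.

9.55 g/cm³

In a BCC lattice, atoms touch along the body diagonal, so √3·a = 4r, giving a = 0.3487 nm = 3.487 × 10^-8 cm.
With Z = 2, ρ = Z·M/(N_A·a³) = 2 × 122.0 / (6.022 × 10²³ × 4.241 × 10^-23) = 9.555 g/cm³.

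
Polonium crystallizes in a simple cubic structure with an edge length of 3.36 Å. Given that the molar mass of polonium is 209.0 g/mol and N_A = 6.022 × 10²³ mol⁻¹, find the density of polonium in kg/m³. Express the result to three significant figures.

9150 kg/m³

A simple cubic unit cell contains Z = 1 atom.
Cell volume: a³ = (3.36 Å)³ = (3.360 × 10^-8 cm)³ = 3.793 × 10^-23 cm³.
ρ = Z·M/(N_A·a³) = 1 × 209.0 / (6.022 × 10²³ × 3.793 × 10^-23) = 9.149 g/cm³ = 9150 kg/m³.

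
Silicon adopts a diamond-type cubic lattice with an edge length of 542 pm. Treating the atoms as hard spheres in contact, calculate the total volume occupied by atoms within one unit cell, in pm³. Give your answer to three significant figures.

5.41 × 10^7 pm³

In a diamond cubic lattice nearest neighbors lie along the body diagonal with √3·a = 8r, so r = 0.2165a = 117.3 pm.
V_atoms = Z × (4/3)πr³ = 8 × (4/3)π × (117.3)³ = 5.41 × 10^7 pm³.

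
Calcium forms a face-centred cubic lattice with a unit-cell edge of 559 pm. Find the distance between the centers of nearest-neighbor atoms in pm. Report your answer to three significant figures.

In an FCC structure, atoms touch along the face diagonal, so √2·a = 4r; the nearest-neighbor distance equals 2r = 0.7071·a.
d = 0.7071 × 559 = 395 pm.

395 pm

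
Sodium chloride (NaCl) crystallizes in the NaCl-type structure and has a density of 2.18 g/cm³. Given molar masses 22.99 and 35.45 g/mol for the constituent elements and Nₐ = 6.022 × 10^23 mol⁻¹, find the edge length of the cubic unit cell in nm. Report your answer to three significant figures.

0.563 nm

M(NaCl) = 58.44 g/mol; Z = 4 formula units per cell.
a³ = Z·M/(N_A·ρ) = 4 × 58.44 / (6.022 × 10²³ × 2.18) = 1.781 × 10^-22 cm³, so a = 5.626 × 10^-8 cm = 0.563 nm.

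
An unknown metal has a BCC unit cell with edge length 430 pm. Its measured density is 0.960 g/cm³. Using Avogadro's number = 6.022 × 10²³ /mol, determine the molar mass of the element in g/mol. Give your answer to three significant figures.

23.0 g/mol

A BCC cell has Z = 2 atoms; a = 4.300 × 10^-8 cm.
M = ρ·N_A·a³/Z = 0.960 × 6.022 × 10²³ × 7.951 × 10^-23 / 2 = 23.0 g/mol.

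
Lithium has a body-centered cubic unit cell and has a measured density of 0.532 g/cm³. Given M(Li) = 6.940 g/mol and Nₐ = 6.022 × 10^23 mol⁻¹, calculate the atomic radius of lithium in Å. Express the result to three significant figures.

1.52 Å

For a BCC cell (Z = 2), a³ = Z·M/(N_A·ρ) = 2 × 6.940 / (6.022 × 10²³ × 0.5320) = 4.332 × 10^-23 cm³, so a = 3.512 × 10^-8 cm = 3.512 Å.
Atoms touch along the body diagonal, so √3·a = 4r, so r = 0.4330 × a = 1.52 Å.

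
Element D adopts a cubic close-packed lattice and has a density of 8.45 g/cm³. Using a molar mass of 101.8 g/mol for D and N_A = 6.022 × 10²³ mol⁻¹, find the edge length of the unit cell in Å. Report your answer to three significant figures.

With Z = 4 atoms per FCC cell, a³ = Z·M/(N_A·ρ) = 4 × 101.8 / (6.022 × 10²³ × 8.450 g/cm³) = 8.002 × 10^-23 cm³.
a = (8.002 × 10^-23)^(1/3) = 4.309 × 10^-8 cm = 4.31 Å.

4.31 Å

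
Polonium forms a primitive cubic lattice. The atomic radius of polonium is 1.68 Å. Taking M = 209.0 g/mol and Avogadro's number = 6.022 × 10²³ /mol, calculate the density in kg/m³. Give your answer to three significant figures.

In a simple cubic lattice, atoms touch along the cell edge, so a = 2r, giving a = 3.360 Å = 3.360 × 10^-8 cm.
With Z = 1, ρ = Z·M/(N_A·a³) = 1 × 209.0 / (6.022 × 10²³ × 3.793 × 10^-23) = 9.149 g/cm³ = 9150 kg/m³.

9150 kg/m³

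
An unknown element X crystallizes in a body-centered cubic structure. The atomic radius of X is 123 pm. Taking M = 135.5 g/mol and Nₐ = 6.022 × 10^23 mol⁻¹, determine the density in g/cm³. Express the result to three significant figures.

In a BCC lattice, atoms touch along the body diagonal, so √3·a = 4r, giving a = 284.1 pm = 2.841 × 10^-8 cm.
With Z = 2, ρ = Z·M/(N_A·a³) = 2 × 135.5 / (6.022 × 10²³ × 2.292 × 10^-23) = 19.63 g/cm³.

19.6 g/cm³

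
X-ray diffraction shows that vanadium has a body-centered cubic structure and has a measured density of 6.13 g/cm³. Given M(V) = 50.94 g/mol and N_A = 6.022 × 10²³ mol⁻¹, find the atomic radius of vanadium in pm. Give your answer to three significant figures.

131 pm

For a BCC cell (Z = 2), a³ = Z·M/(N_A·ρ) = 2 × 50.94 / (6.022 × 10²³ × 6.130) = 2.760 × 10^-23 cm³, so a = 3.022 × 10^-8 cm = 302.2 pm.
Atoms touch along the body diagonal, so √3·a = 4r, so r = 0.4330 × a = 131 pm.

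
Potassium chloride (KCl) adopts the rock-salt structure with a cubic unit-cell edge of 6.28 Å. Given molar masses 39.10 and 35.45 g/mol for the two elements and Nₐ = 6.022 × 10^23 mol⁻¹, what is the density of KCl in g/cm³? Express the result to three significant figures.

2.00 g/cm³

The rock-salt structure contains Z = 4 formula units per cell; M(KCl) = 39.10 + 35.45 = 74.55 g/mol.
a³ = (6.280 × 10^-8 cm)³ = 2.477 × 10^-22 cm³.
ρ = 4 × 74.55 / (6.022 × 10²³ × 2.477 × 10^-22) = 1.999 g/cm³.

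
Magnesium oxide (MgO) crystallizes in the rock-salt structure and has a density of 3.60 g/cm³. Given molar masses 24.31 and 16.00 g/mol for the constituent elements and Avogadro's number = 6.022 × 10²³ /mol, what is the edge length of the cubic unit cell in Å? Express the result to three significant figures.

4.21 Å

M(MgO) = 40.31 g/mol; Z = 4 formula units per cell.
a³ = Z·M/(N_A·ρ) = 4 × 40.31 / (6.022 × 10²³ × 3.60) = 7.438 × 10^-23 cm³, so a = 4.205 × 10^-8 cm = 4.21 Å.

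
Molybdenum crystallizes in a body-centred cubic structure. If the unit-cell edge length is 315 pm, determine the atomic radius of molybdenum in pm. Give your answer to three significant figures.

136 pm

In a BCC lattice, atoms touch along the body diagonal, so √3·a = 4r.
r = √3·a/4 = 1.7321 × 315 / 4 = 136 pm.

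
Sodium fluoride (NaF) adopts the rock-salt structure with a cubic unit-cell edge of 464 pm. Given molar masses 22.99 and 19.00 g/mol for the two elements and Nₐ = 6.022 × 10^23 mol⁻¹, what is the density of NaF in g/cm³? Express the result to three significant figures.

The rock-salt structure contains Z = 4 formula units per cell; M(NaF) = 22.99 + 19.00 = 41.99 g/mol.
a³ = (4.640 × 10^-8 cm)³ = 9.990 × 10^-23 cm³.
ρ = 4 × 41.99 / (6.022 × 10²³ × 9.990 × 10^-23) = 2.792 g/cm³.

2.79 g/cm³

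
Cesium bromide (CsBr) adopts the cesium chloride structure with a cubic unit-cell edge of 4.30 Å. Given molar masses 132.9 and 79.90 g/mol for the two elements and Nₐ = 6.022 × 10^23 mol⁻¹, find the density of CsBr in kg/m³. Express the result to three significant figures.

The cesium chloride structure contains Z = 1 formula unit per cell; M(CsBr) = 132.9 + 79.90 = 212.8 g/mol.
a³ = (4.300 × 10^-8 cm)³ = 7.951 × 10^-23 cm³.
ρ = 1 × 212.8 / (6.022 × 10²³ × 7.951 × 10^-23) = 4.445 g/cm³ = 4440 kg/m³.

4440 kg/m³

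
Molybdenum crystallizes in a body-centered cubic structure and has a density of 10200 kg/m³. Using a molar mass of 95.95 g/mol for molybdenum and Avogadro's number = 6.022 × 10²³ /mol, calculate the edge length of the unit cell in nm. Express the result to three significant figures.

0.315 nm

With Z = 2 atoms per BCC cell, a³ = Z·M/(N_A·ρ) = 2 × 95.95 / (6.022 × 10²³ × 10.20 g/cm³) = 3.124 × 10^-23 cm³.
a = (3.124 × 10^-23)^(1/3) = 3.150 × 10^-8 cm = 0.315 nm.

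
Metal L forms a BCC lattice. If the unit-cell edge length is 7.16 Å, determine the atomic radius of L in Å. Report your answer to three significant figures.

3.10 Å

In a BCC lattice, atoms touch along the body diagonal, so √3·a = 4r.
r = √3·a/4 = 1.7321 × 7.16 / 4 = 3.10 Å.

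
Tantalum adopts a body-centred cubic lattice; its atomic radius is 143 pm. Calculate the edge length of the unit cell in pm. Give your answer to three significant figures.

In a BCC lattice, atoms touch along the body diagonal, so √3·a = 4r.
a = 4r/√3 = 4 × 143 / 1.7321 = 330 pm.

330 pm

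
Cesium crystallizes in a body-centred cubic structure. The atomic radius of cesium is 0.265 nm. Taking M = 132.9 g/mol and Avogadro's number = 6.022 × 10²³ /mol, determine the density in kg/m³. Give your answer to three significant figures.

1930 kg/m³

In a BCC lattice, atoms touch along the body diagonal, so √3·a = 4r, giving a = 0.6120 nm = 6.120 × 10^-8 cm.
With Z = 2, ρ = Z·M/(N_A·a³) = 2 × 132.9 / (6.022 × 10²³ × 2.292 × 10^-22) = 1.926 g/cm³ = 1930 kg/m³.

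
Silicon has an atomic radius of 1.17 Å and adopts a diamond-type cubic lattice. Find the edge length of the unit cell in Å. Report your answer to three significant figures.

5.40 Å

In a diamond cubic lattice, nearest neighbors lie along the body diagonal with √3·a = 8r.
a = 8r/√3 = 8 × 1.17 / 1.7321 = 5.40 Å.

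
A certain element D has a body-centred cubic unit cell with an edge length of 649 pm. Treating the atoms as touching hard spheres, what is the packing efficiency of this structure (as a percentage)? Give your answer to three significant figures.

In a BCC lattice atoms touch along the body diagonal, so √3·a = 4r, so r = 0.4330a = 281.0 pm.
Packing fraction = Z·(4/3)πr³ / a³ = 2 × (4/3)π × (281.0)³ / (649)³ = 0.6802 = 68.0%.

68.0%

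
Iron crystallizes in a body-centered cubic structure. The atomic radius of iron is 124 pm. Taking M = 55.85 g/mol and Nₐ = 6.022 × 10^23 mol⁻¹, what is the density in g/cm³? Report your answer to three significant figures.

7.90 g/cm³

In a BCC lattice, atoms touch along the body diagonal, so √3·a = 4r, giving a = 286.4 pm = 2.864 × 10^-8 cm.
With Z = 2, ρ = Z·M/(N_A·a³) = 2 × 55.85 / (6.022 × 10²³ × 2.348 × 10^-23) = 7.899 g/cm³.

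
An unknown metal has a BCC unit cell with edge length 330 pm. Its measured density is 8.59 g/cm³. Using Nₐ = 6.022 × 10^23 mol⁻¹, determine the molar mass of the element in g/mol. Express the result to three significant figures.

A BCC cell has Z = 2 atoms; a = 3.300 × 10^-8 cm.
M = ρ·N_A·a³/Z = 8.59 × 6.022 × 10²³ × 3.594 × 10^-23 / 2 = 92.9 g/mol.

92.9 g/mol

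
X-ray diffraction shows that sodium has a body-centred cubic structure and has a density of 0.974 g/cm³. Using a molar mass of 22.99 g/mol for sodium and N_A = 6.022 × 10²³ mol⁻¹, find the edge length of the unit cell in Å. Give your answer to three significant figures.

With Z = 2 atoms per BCC cell, a³ = Z·M/(N_A·ρ) = 2 × 22.99 / (6.022 × 10²³ × 0.9740 g/cm³) = 7.839 × 10^-23 cm³.
a = (7.839 × 10^-23)^(1/3) = 4.280 × 10^-8 cm = 4.28 Å.

4.28 Å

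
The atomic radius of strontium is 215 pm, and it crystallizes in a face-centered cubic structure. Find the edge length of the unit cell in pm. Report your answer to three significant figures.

608 pm

In an FCC lattice, atoms touch along the face diagonal, so √2·a = 4r.
a = 4r/√2 = 4 × 215 / 1.4142 = 608 pm.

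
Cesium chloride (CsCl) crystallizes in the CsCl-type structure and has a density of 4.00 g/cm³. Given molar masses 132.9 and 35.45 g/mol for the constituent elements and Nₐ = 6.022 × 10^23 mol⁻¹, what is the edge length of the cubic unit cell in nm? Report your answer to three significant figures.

0.412 nm

M(CsCl) = 168.35 g/mol; Z = 1 formula unit per cell.
a³ = Z·M/(N_A·ρ) = 1 × 168.35 / (6.022 × 10²³ × 4.00) = 6.989 × 10^-23 cm³, so a = 4.119 × 10^-8 cm = 0.412 nm.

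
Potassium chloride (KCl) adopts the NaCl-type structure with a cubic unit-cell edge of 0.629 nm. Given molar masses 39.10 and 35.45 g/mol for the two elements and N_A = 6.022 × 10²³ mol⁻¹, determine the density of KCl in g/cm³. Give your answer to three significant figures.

1.99 g/cm³

The NaCl-type structure contains Z = 4 formula units per cell; M(KCl) = 39.10 + 35.45 = 74.55 g/mol.
a³ = (6.290 × 10^-8 cm)³ = 2.489 × 10^-22 cm³.
ρ = 4 × 74.55 / (6.022 × 10²³ × 2.489 × 10^-22) = 1.990 g/cm³.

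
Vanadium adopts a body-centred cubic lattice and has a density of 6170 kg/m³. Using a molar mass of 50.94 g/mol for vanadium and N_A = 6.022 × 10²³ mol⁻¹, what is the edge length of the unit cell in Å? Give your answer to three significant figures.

With Z = 2 atoms per BCC cell, a³ = Z·M/(N_A·ρ) = 2 × 50.94 / (6.022 × 10²³ × 6.170 g/cm³) = 2.742 × 10^-23 cm³.
a = (2.742 × 10^-23)^(1/3) = 3.015 × 10^-8 cm = 3.02 Å.

3.02 Å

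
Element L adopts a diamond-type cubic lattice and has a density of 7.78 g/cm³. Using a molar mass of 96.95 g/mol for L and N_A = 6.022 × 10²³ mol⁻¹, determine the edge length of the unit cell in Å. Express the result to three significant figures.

With Z = 8 atoms per diamond cubic cell, a³ = Z·M/(N_A·ρ) = 8 × 96.95 / (6.022 × 10²³ × 7.780 g/cm³) = 1.655 × 10^-22 cm³.
a = (1.655 × 10^-22)^(1/3) = 5.491 × 10^-8 cm = 5.49 Å.

5.49 Å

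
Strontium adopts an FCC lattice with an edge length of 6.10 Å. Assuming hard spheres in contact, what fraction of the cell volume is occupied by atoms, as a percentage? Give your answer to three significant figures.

In an FCC lattice atoms touch along the face diagonal, so √2·a = 4r, so r = 0.3536a = 2.157 Å.
Packing fraction = Z·(4/3)πr³ / a³ = 4 × (4/3)π × (2.157)³ / (6.10)³ = 0.7405 = 74.0%.

74.0%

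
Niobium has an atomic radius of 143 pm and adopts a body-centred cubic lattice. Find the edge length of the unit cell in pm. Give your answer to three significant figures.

330 pm

In a BCC lattice, atoms touch along the body diagonal, so √3·a = 4r.
a = 4r/√3 = 4 × 143 / 1.7321 = 330 pm.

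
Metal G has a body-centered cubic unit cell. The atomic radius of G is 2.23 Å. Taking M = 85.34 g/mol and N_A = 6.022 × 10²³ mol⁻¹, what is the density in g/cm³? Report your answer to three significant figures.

In a BCC lattice, atoms touch along the body diagonal, so √3·a = 4r, giving a = 5.150 Å = 5.150 × 10^-8 cm.
With Z = 2, ρ = Z·M/(N_A·a³) = 2 × 85.34 / (6.022 × 10²³ × 1.366 × 10^-22) = 2.075 g/cm³.

2.08 g/cm³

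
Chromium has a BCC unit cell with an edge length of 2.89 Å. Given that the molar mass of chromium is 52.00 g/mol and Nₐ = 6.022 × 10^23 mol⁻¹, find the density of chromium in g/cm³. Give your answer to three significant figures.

7.15 g/cm³

A BCC unit cell contains Z = 2 atoms.
Cell volume: a³ = (2.89 Å)³ = (2.890 × 10^-8 cm)³ = 2.414 × 10^-23 cm³.
ρ = Z·M/(N_A·a³) = 2 × 52.00 / (6.022 × 10²³ × 2.414 × 10^-23) = 7.155 g/cm³.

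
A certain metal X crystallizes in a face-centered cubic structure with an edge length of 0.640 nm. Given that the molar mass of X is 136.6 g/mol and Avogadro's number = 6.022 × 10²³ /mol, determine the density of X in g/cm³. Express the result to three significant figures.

An FCC unit cell contains Z = 4 atoms.
Cell volume: a³ = (0.640 nm)³ = (6.400 × 10^-8 cm)³ = 2.621 × 10^-22 cm³.
ρ = Z·M/(N_A·a³) = 4 × 136.6 / (6.022 × 10²³ × 2.621 × 10^-22) = 3.461 g/cm³.

3.46 g/cm³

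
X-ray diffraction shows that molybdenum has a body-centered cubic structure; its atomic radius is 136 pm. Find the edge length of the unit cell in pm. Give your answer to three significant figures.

In a BCC lattice, atoms touch along the body diagonal, so √3·a = 4r.
a = 4r/√3 = 4 × 136 / 1.7321 = 314 pm.

314 pm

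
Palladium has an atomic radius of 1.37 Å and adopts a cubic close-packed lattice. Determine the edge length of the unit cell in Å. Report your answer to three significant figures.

In an FCC lattice, atoms touch along the face diagonal, so √2·a = 4r.
a = 4r/√2 = 4 × 1.37 / 1.4142 = 3.87 Å.

3.87 Å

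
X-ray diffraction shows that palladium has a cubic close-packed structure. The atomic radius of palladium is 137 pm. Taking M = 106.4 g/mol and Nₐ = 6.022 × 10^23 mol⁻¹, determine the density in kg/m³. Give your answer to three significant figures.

In an FCC lattice, atoms touch along the face diagonal, so √2·a = 4r, giving a = 387.5 pm = 3.875 × 10^-8 cm.
With Z = 4, ρ = Z·M/(N_A·a³) = 4 × 106.4 / (6.022 × 10²³ × 5.818 × 10^-23) = 12.15 g/cm³ = 12100 kg/m³.

12100 kg/m³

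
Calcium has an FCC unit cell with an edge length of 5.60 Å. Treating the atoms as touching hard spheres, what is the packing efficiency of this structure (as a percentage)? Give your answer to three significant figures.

In an FCC lattice atoms touch along the face diagonal, so √2·a = 4r, so r = 0.3536a = 1.980 Å.
Packing fraction = Z·(4/3)πr³ / a³ = 4 × (4/3)π × (1.980)³ / (5.60)³ = 0.7405 = 74.0%.

74.0%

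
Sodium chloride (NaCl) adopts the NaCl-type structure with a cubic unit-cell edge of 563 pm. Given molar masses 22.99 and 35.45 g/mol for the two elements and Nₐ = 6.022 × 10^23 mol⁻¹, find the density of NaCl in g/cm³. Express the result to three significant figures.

2.18 g/cm³

The NaCl-type structure contains Z = 4 formula units per cell; M(NaCl) = 22.99 + 35.45 = 58.44 g/mol.
a³ = (5.630 × 10^-8 cm)³ = 1.785 × 10^-22 cm³.
ρ = 4 × 58.44 / (6.022 × 10²³ × 1.785 × 10^-22) = 2.175 g/cm³.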